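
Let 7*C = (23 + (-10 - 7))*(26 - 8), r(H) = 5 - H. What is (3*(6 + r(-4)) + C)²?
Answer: 178929/49 ≈ 3651.6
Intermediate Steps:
C = 108/7 (C = ((23 + (-10 - 7))*(26 - 8))/7 = ((23 - 17)*18)/7 = (6*18)/7 = (⅐)*108 = 108/7 ≈ 15.429)
(3*(6 + r(-4)) + C)² = (3*(6 + (5 - 1*(-4))) + 108/7)² = (3*(6 + (5 + 4)) + 108/7)² = (3*(6 + 9) + 108/7)² = (3*15 + 108/7)² = (45 + 108/7)² = (423/7)² = 178929/49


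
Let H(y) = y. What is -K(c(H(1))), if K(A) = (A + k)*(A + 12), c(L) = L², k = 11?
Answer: -156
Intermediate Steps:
K(A) = (11 + A)*(12 + A) (K(A) = (A + 11)*(A + 12) = (11 + A)*(12 + A))
-K(c(H(1))) = -(132 + (1²)² + 23*1²) = -(132 + 1² + 23*1) = -(132 + 1 + 23) = -1*156 = -156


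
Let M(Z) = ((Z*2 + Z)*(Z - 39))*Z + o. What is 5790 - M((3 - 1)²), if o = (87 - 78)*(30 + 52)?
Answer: 6732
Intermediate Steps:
o = 738 (o = 9*82 = 738)
M(Z) = 738 + 3*Z²*(-39 + Z) (M(Z) = ((Z*2 + Z)*(Z - 39))*Z + 738 = ((2*Z + Z)*(-39 + Z))*Z + 738 = ((3*Z)*(-39 + Z))*Z + 738 = (3*Z*(-39 + Z))*Z + 738 = 3*Z²*(-39 + Z) + 738 = 738 + 3*Z²*(-39 + Z))
5790 - M((3 - 1)²) = 5790 - (738 - 117*(3 - 1)⁴ + 3*((3 - 1)²)³) = 5790 - (738 - 117*(2²)² + 3*(2²)³) = 5790 - (738 - 117*4² + 3*4³) = 5790 - (738 - 117*16 + 3*64) = 5790 - (738 - 1872 + 192) = 5790 - 1*(-942) = 5790 + 942 = 6732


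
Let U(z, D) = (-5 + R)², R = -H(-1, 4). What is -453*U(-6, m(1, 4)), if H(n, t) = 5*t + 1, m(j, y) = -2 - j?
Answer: -306228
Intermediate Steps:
H(n, t) = 1 + 5*t
R = -21 (R = -(1 + 5*4) = -(1 + 20) = -1*21 = -21)
U(z, D) = 676 (U(z, D) = (-5 - 21)² = (-26)² = 676)
-453*U(-6, m(1, 4)) = -453*676 = -306228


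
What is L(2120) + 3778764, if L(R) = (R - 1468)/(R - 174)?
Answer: 3676737698/973 ≈ 3.7788e+6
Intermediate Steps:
L(R) = (-1468 + R)/(-174 + R)
L(2120) + 3778764 = (-1468 + 2120)/(-174 + 2120) + 3778764 = 652/1946 + 3778764 = (1/1946)*652 + 3778764 = 326/973 + 3778764 = 3676737698/973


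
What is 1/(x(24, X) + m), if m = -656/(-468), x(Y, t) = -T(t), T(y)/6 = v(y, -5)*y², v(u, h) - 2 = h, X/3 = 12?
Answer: 117/2729540 ≈ 4.2864e-5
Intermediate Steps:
X = 36 (X = 3*12 = 36)
v(u, h) = 2 + h
T(y) = -18*y² (T(y) = 6*((2 - 5)*y²) = 6*(-3*y²) = -18*y²)
x(Y, t) = 18*t² (x(Y, t) = -(-18)*t² = 18*t²)
m = 164/117 (m = -656*(-1/468) = 164/117 ≈ 1.4017)
1/(x(24, X) + m) = 1/(18*36² + 164/117) = 1/(18*1296 + 164/117) = 1/(23328 + 164/117) = 1/(2729540/117) = 117/2729540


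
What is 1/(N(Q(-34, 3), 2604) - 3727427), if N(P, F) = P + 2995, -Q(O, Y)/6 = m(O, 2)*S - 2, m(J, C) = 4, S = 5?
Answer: -1/3724540 ≈ -2.6849e-7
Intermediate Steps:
Q(O, Y) = -108 (Q(O, Y) = -6*(4*5 - 2) = -6*(20 - 2) = -6*18 = -108)
N(P, F) = 2995 + P
1/(N(Q(-34, 3), 2604) - 3727427) = 1/((2995 - 108) - 3727427) = 1/(2887 - 3727427) = 1/(-3724540) = -1/3724540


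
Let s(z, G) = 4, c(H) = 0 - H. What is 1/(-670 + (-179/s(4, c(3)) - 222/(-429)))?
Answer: -572/408541 ≈ -0.0014001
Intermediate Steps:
c(H) = -H
1/(-670 + (-179/s(4, c(3)) - 222/(-429))) = 1/(-670 + (-179/4 - 222/(-429))) = 1/(-670 + (-179*¼ - 222*(-1/429))) = 1/(-670 + (-179/4 + 74/143)) = 1/(-670 - 25301/572) = 1/(-408541/572) = -572/408541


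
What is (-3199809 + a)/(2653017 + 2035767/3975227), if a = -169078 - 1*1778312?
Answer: -6820428146391/3515448948542 ≈ -1.9401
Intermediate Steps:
a = -1947390 (a = -169078 - 1778312 = -1947390)
(-3199809 + a)/(2653017 + 2035767/3975227) = (-3199809 - 1947390)/(2653017 + 2035767/3975227) = -5147199/(2653017 + 2035767*(1/3975227)) = -5147199/(2653017 + 2035767/3975227) = -5147199/10546346845626/3975227 = -5147199*3975227/10546346845626 = -6820428146391/3515448948542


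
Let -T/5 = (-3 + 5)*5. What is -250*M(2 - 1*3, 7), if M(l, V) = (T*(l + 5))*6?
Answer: 300000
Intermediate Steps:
T = -50 (T = -5*(-3 + 5)*5 = -10*5 = -5*10 = -50)
M(l, V) = -1500 - 300*l (M(l, V) = -50*(l + 5)*6 = -50*(5 + l)*6 = (-250 - 50*l)*6 = -1500 - 300*l)
-250*M(2 - 1*3, 7) = -250*(-1500 - 300*(2 - 1*3)) = -250*(-1500 - 300*(2 - 3)) = -250*(-1500 - 300*(-1)) = -250*(-1500 + 300) = -250*(-1200) = 300000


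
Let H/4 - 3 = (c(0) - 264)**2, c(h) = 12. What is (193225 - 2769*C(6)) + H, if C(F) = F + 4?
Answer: 419563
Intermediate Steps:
C(F) = 4 + F
H = 254028 (H = 12 + 4*(12 - 264)**2 = 12 + 4*(-252)**2 = 12 + 4*63504 = 12 + 254016 = 254028)
(193225 - 2769*C(6)) + H = (193225 - 2769*(4 + 6)) + 254028 = (193225 - 2769*10) + 254028 = (193225 - 27690) + 254028 = 165535 + 254028 = 419563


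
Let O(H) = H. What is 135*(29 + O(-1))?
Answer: 3780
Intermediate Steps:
135*(29 + O(-1)) = 135*(29 - 1) = 135*28 = 3780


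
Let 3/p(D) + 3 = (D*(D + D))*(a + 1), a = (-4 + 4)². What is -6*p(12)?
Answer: -6/95 ≈ -0.063158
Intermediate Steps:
a = 0 (a = 0² = 0)
p(D) = 3/(-3 + 2*D²) (p(D) = 3/(-3 + (D*(D + D))*(0 + 1)) = 3/(-3 + (D*(2*D))*1) = 3/(-3 + (2*D²)*1) = 3/(-3 + 2*D²))
-6*p(12) = -18/(-3 + 2*12²) = -18/(-3 + 2*144) = -18/(-3 + 288) = -18/285 = -6*1/95 = -6/95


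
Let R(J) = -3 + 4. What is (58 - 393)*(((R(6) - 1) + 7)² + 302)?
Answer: -117585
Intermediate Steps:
R(J) = 1
(58 - 393)*(((R(6) - 1) + 7)² + 302) = (58 - 393)*(((1 - 1) + 7)² + 302) = -335*((0 + 7)² + 302) = -335*(7² + 302) = -335*(49 + 302) = -335*351 = -117585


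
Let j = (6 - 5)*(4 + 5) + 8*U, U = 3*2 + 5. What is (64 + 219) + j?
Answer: 380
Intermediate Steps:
U = 11 (U = 6 + 5 = 11)
j = 97 (j = (6 - 5)*(4 + 5) + 8*11 = 1*9 + 88 = 9 + 88 = 97)
(64 + 219) + j = (64 + 219) + 97 = 283 + 97 = 380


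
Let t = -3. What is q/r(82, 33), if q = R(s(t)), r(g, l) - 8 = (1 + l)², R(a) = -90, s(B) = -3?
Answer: -15/194 ≈ -0.077320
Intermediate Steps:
r(g, l) = 8 + (1 + l)²
q = -90
q/r(82, 33) = -90/(8 + (1 + 33)²) = -90/(8 + 34²) = -90/(8 + 1156) = -90/1164 = -90*1/1164 = -15/194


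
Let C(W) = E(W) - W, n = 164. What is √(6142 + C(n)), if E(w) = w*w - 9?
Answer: √32865 ≈ 181.29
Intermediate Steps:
E(w) = -9 + w² (E(w) = w² - 9 = -9 + w²)
C(W) = -9 + W² - W (C(W) = (-9 + W²) - W = -9 + W² - W)
√(6142 + C(n)) = √(6142 + (-9 + 164² - 1*164)) = √(6142 + (-9 + 26896 - 164)) = √(6142 + 26723) = √32865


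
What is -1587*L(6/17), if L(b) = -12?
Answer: 19044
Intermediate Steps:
-1587*L(6/17) = -1587*(-12) = 19044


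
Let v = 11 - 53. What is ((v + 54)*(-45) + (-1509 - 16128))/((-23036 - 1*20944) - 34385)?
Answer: 18177/78365 ≈ 0.23195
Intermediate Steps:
v = -42
((v + 54)*(-45) + (-1509 - 16128))/((-23036 - 1*20944) - 34385) = ((-42 + 54)*(-45) + (-1509 - 16128))/((-23036 - 1*20944) - 34385) = (12*(-45) - 17637)/((-23036 - 20944) - 34385) = (-540 - 17637)/(-43980 - 34385) = -18177/(-78365) = -18177*(-1/78365) = 18177/78365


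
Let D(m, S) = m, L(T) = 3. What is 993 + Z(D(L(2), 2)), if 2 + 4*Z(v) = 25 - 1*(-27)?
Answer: 2011/2 ≈ 1005.5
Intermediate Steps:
Z(v) = 25/2 (Z(v) = -1/2 + (25 - 1*(-27))/4 = -1/2 + (25 + 27)/4 = -1/2 + (1/4)*52 = -1/2 + 13 = 25/2)
993 + Z(D(L(2), 2)) = 993 + 25/2 = 2011/2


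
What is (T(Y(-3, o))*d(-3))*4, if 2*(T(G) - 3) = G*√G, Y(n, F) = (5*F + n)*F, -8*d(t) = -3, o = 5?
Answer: 9/2 + 165*√110/2 ≈ 869.77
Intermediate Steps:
d(t) = 3/8 (d(t) = -⅛*(-3) = 3/8)
Y(n, F) = F*(n + 5*F) (Y(n, F) = (n + 5*F)*F = F*(n + 5*F))
T(G) = 3 + G^(3/2)/2 (T(G) = 3 + (G*√G)/2 = 3 + G^(3/2)/2)
(T(Y(-3, o))*d(-3))*4 = ((3 + (5*(-3 + 5*5))^(3/2)/2)*(3/8))*4 = ((3 + (5*(-3 + 25))^(3/2)/2)*(3/8))*4 = ((3 + (5*22)^(3/2)/2)*(3/8))*4 = ((3 + 110^(3/2)/2)*(3/8))*4 = ((3 + (110*√110)/2)*(3/8))*4 = ((3 + 55*√110)*(3/8))*4 = (9/8 + 165*√110/8)*4 = 9/2 + 165*√110/2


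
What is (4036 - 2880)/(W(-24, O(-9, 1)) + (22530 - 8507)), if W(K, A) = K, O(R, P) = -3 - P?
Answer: 1156/13999 ≈ 0.082577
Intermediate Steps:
(4036 - 2880)/(W(-24, O(-9, 1)) + (22530 - 8507)) = (4036 - 2880)/(-24 + (22530 - 8507)) = 1156/(-24 + 14023) = 1156/13999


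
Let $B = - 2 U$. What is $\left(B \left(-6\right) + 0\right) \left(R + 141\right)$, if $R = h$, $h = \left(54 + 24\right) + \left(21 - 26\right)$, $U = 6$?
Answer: $15408$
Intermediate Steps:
$B = -12$ ($B = \left(-2\right) 6 = -12$)
$h = 73$ ($h = 78 + \left(21 - 26\right) = 78 - 5 = 73$)
$R = 73$
$\left(B \left(-6\right) + 0\right) \left(R + 141\right) = \left(\left(-12\right) \left(-6\right) + 0\right) \left(73 + 141\right) = \left(72 + 0\right) 214 = 72 \cdot 214 = 15408$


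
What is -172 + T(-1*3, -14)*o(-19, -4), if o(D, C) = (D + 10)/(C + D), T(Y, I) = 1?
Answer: -3947/23 ≈ -171.61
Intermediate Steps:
o(D, C) = (10 + D)/(C + D)
-172 + T(-1*3, -14)*o(-19, -4) = -172 + 1*((10 - 19)/(-4 - 19)) = -172 + 1*(-9/(-23)) = -172 + 1*(-1/23*(-9)) = -172 + 1*(9/23) = -172 + 9/23 = -3947/23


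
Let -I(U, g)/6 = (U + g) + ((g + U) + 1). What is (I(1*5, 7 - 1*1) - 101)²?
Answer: 57121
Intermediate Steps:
I(U, g) = -6 - 12*U - 12*g (I(U, g) = -6*((U + g) + ((g + U) + 1)) = -6*((U + g) + ((U + g) + 1)) = -6*((U + g) + (1 + U + g)) = -6*(1 + 2*U + 2*g) = -6 - 12*U - 12*g)
(I(1*5, 7 - 1*1) - 101)² = ((-6 - 12*5 - 12*(7 - 1*1)) - 101)² = ((-6 - 12*5 - 12*(7 - 1)) - 101)² = ((-6 - 60 - 12*6) - 101)² = ((-6 - 60 - 72) - 101)² = (-138 - 101)² = (-239)² = 57121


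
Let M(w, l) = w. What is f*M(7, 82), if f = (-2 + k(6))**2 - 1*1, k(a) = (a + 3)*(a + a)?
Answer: 78645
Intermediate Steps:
k(a) = 2*a*(3 + a) (k(a) = (3 + a)*(2*a) = 2*a*(3 + a))
f = 11235 (f = (-2 + 2*6*(3 + 6))**2 - 1*1 = (-2 + 2*6*9)**2 - 1 = (-2 + 108)**2 - 1 = 106**2 - 1 = 11236 - 1 = 11235)
f*M(7, 82) = 11235*7 = 78645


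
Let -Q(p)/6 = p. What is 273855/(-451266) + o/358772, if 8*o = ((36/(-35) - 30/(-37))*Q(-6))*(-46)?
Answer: -5300389922759/8735940788785 ≈ -0.60673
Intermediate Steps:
Q(p) = -6*p
o = 58374/1295 (o = (((36/(-35) - 30/(-37))*(-6*(-6)))*(-46))/8 = (((36*(-1/35) - 30*(-1/37))*36)*(-46))/8 = (((-36/35 + 30/37)*36)*(-46))/8 = (-282/1295*36*(-46))/8 = (-10152/1295*(-46))/8 = (1/8)*(466992/1295) = 58374/1295 ≈ 45.076)
273855/(-451266) + o/358772 = 273855/(-451266) + (58374/1295)/358772 = 273855*(-1/451266) + (58374/1295)*(1/358772) = -91285/150422 + 29187/232304870 = -5300389922759/8735940788785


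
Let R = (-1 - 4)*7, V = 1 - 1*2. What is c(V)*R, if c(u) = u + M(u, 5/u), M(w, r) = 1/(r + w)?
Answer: 245/6 ≈ 40.833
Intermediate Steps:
V = -1 (V = 1 - 2 = -1)
R = -35 (R = -5*7 = -35)
c(u) = u + 1/(u + 5/u) (c(u) = u + 1/(5/u + u) = u + 1/(u + 5/u))
c(V)*R = -(6 + (-1)²)/(5 + (-1)²)*(-35) = -(6 + 1)/(5 + 1)*(-35) = -1*7/6*(-35) = -1*⅙*7*(-35) = -7/6*(-35) = 245/6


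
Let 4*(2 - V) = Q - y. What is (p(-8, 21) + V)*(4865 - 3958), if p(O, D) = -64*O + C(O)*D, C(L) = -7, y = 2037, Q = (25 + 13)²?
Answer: 1869327/4 ≈ 4.6733e+5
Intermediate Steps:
Q = 1444 (Q = 38² = 1444)
V = 601/4 (V = 2 - (1444 - 1*2037)/4 = 2 - (1444 - 2037)/4 = 2 - ¼*(-593) = 2 + 593/4 = 601/4 ≈ 150.25)
p(O, D) = -64*O - 7*D
(p(-8, 21) + V)*(4865 - 3958) = ((-64*(-8) - 7*21) + 601/4)*(4865 - 3958) = ((512 - 147) + 601/4)*907 = (365 + 601/4)*907 = (2061/4)*907 = 1869327/4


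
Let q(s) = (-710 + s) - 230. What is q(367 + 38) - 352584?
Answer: -353119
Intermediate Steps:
q(s) = -940 + s
q(367 + 38) - 352584 = (-940 + (367 + 38)) - 352584 = (-940 + 405) - 352584 = -535 - 352584 = -353119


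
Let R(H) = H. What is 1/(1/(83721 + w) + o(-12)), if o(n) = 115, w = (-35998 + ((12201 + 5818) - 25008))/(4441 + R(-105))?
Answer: 362971269/41741700271 ≈ 0.0086956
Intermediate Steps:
w = -42987/4336 (w = (-35998 + ((12201 + 5818) - 25008))/(4441 - 105) = (-35998 + (18019 - 25008))/4336 = (-35998 - 6989)*(1/4336) = -42987*1/4336 = -42987/4336 ≈ -9.9140)
1/(1/(83721 + w) + o(-12)) = 1/(1/(83721 - 42987/4336) + 115) = 1/(1/(362971269/4336) + 115) = 1/(4336/362971269 + 115) = 1/(41741700271/362971269) = 362971269/41741700271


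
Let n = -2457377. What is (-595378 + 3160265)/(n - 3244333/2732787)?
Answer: -7009289850069/6715491164032 ≈ -1.0437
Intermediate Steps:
(-595378 + 3160265)/(n - 3244333/2732787) = (-595378 + 3160265)/(-2457377 - 3244333/2732787) = 2564887/(-2457377 - 3244333*1/2732787) = 2564887/(-2457377 - 3244333/2732787) = 2564887/(-6715491164032/2732787) = 2564887*(-2732787/6715491164032) = -7009289850069/6715491164032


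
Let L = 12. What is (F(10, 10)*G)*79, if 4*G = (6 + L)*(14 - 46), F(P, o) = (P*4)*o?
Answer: -4550400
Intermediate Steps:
F(P, o) = 4*P*o (F(P, o) = (4*P)*o = 4*P*o)
G = -144 (G = ((6 + 12)*(14 - 46))/4 = (18*(-32))/4 = (¼)*(-576) = -144)
(F(10, 10)*G)*79 = ((4*10*10)*(-144))*79 = (400*(-144))*79 = -57600*79 = -4550400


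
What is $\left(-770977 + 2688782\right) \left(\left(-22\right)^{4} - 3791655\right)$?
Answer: $-6822397589195$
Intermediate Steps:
$\left(-770977 + 2688782\right) \left(\left(-22\right)^{4} - 3791655\right) = 1917805 \left(234256 - 3791655\right) = 1917805 \left(-3557399\right) = -6822397589195$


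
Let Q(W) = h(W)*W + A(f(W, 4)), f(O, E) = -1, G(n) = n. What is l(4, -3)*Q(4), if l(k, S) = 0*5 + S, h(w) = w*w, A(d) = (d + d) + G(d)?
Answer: -183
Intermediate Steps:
A(d) = 3*d (A(d) = (d + d) + d = 2*d + d = 3*d)
h(w) = w²
Q(W) = -3 + W³ (Q(W) = W²*W + 3*(-1) = W³ - 3 = -3 + W³)
l(k, S) = S (l(k, S) = 0 + S = S)
l(4, -3)*Q(4) = -3*(-3 + 4³) = -3*(-3 + 64) = -3*61 = -183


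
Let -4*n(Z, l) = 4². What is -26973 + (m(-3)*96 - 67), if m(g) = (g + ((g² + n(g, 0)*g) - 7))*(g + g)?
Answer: -33376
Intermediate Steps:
n(Z, l) = -4 (n(Z, l) = -¼*4² = -¼*16 = -4)
m(g) = 2*g*(-7 + g² - 3*g) (m(g) = (g + ((g² - 4*g) - 7))*(g + g) = (g + (-7 + g² - 4*g))*(2*g) = (-7 + g² - 3*g)*(2*g) = 2*g*(-7 + g² - 3*g))
-26973 + (m(-3)*96 - 67) = -26973 + ((2*(-3)*(-7 + (-3)² - 3*(-3)))*96 - 67) = -26973 + ((2*(-3)*(-7 + 9 + 9))*96 - 67) = -26973 + ((2*(-3)*11)*96 - 67) = -26973 + (-66*96 - 67) = -26973 + (-6336 - 67) = -26973 - 6403 = -33376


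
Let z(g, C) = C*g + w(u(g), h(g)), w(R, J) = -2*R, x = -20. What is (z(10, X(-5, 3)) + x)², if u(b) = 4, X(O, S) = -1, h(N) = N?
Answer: 1444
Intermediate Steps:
z(g, C) = -8 + C*g (z(g, C) = C*g - 2*4 = C*g - 8 = -8 + C*g)
(z(10, X(-5, 3)) + x)² = ((-8 - 1*10) - 20)² = ((-8 - 10) - 20)² = (-18 - 20)² = (-38)² = 1444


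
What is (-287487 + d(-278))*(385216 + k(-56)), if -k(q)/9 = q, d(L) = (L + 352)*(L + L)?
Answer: -126759549320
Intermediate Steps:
d(L) = 2*L*(352 + L) (d(L) = (352 + L)*(2*L) = 2*L*(352 + L))
k(q) = -9*q
(-287487 + d(-278))*(385216 + k(-56)) = (-287487 + 2*(-278)*(352 - 278))*(385216 - 9*(-56)) = (-287487 + 2*(-278)*74)*(385216 + 504) = (-287487 - 41144)*385720 = -328631*385720 = -126759549320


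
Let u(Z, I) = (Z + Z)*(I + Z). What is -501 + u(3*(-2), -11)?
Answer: -297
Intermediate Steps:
u(Z, I) = 2*Z*(I + Z) (u(Z, I) = (2*Z)*(I + Z) = 2*Z*(I + Z))
-501 + u(3*(-2), -11) = -501 + 2*(3*(-2))*(-11 + 3*(-2)) = -501 + 2*(-6)*(-11 - 6) = -501 + 2*(-6)*(-17) = -501 + 204 = -297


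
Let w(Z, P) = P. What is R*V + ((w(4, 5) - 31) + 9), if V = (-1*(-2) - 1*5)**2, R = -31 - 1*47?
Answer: -719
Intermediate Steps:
R = -78 (R = -31 - 47 = -78)
V = 9 (V = (2 - 5)**2 = (-3)**2 = 9)
R*V + ((w(4, 5) - 31) + 9) = -78*9 + ((5 - 31) + 9) = -702 + (-26 + 9) = -702 - 17 = -719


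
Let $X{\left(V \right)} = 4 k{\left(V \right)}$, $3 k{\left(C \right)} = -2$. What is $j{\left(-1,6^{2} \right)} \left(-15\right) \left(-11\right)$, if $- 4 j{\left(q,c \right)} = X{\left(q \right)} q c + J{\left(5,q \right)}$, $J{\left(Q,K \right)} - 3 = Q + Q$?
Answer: $- \frac{17985}{4} \approx -4496.3$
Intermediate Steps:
$k{\left(C \right)} = - \frac{2}{3}$ ($k{\left(C \right)} = \frac{1}{3} \left(-2\right) = - \frac{2}{3}$)
$X{\left(V \right)} = - \frac{8}{3}$ ($X{\left(V \right)} = 4 \left(- \frac{2}{3}\right) = - \frac{8}{3}$)
$J{\left(Q,K \right)} = 3 + 2 Q$ ($J{\left(Q,K \right)} = 3 + \left(Q + Q\right) = 3 + 2 Q$)
$j{\left(q,c \right)} = - \frac{13}{4} + \frac{2 c q}{3}$ ($j{\left(q,c \right)} = - \frac{- \frac{8 q}{3} c + \left(3 + 2 \cdot 5\right)}{4} = - \frac{- \frac{8 c q}{3} + \left(3 + 10\right)}{4} = - \frac{- \frac{8 c q}{3} + 13}{4} = - \frac{13 - \frac{8 c q}{3}}{4} = - \frac{13}{4} + \frac{2 c q}{3}$)
$j{\left(-1,6^{2} \right)} \left(-15\right) \left(-11\right) = \left(- \frac{13}{4} + \frac{2}{3} \cdot 6^{2} \left(-1\right)\right) \left(-15\right) \left(-11\right) = \left(- \frac{13}{4} + \frac{2}{3} \cdot 36 \left(-1\right)\right) \left(-15\right) \left(-11\right) = \left(- \frac{13}{4} - 24\right) \left(-15\right) \left(-11\right) = \left(- \frac{109}{4}\right) \left(-15\right) \left(-11\right) = \frac{1635}{4} \left(-11\right) = - \frac{17985}{4}$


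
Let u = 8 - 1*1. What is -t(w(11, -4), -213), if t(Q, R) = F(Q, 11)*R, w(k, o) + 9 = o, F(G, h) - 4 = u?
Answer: 2343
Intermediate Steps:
u = 7 (u = 8 - 1 = 7)
F(G, h) = 11 (F(G, h) = 4 + 7 = 11)
w(k, o) = -9 + o
t(Q, R) = 11*R
-t(w(11, -4), -213) = -11*(-213) = -1*(-2343) = 2343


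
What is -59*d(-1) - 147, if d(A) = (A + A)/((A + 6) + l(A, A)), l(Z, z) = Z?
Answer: -235/2 ≈ -117.50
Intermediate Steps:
d(A) = 2*A/(6 + 2*A) (d(A) = (A + A)/((A + 6) + A) = (2*A)/((6 + A) + A) = (2*A)/(6 + 2*A) = 2*A/(6 + 2*A))
-59*d(-1) - 147 = -(-59)/(3 - 1) - 147 = -(-59)/2 - 147 = -59*(-½) - 147 = 59/2 - 147 = -235/2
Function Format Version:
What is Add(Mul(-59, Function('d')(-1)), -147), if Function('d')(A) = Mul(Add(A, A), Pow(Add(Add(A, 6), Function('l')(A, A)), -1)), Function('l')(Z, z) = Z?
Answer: Rational(-235, 2) ≈ -117.50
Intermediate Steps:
Function('d')(A) = Mul(2, A, Pow(Add(6, Mul(2, A)), -1)) (Function('d')(A) = Mul(Add(A, A), Pow(Add(Add(A, 6), A), -1)) = Mul(Mul(2, A), Pow(Add(Add(6, A), A), -1)) = Mul(Mul(2, A), Pow(Add(6, Mul(2, A)), -1)) = Mul(2, A, Pow(Add(6, Mul(2, A)), -1)))
Add(Mul(-59, Function('d')(-1)), -147) = Add(Mul(-59, Mul(-1, Pow(Add(3, -1), -1))), -147) = Add(Mul(-59, Mul(-1, Pow(2, -1))), -147) = Add(Mul(-59, Mul(-1, Rational(1, 2))), -147) = Add(Mul(-59, Rational(-1, 2)), -147) = Add(Rational(59, 2), -147) = Rational(-235, 2)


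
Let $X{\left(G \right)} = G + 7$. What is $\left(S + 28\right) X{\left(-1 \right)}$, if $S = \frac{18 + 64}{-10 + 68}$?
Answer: $\frac{5118}{29} \approx 176.48$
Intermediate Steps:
$X{\left(G \right)} = 7 + G$
$S = \frac{41}{29}$ ($S = \frac{82}{58} = 82 \cdot \frac{1}{58} = \frac{41}{29} \approx 1.4138$)
$\left(S + 28\right) X{\left(-1 \right)} = \left(\frac{41}{29} + 28\right) \left(7 - 1\right) = \frac{853}{29} \cdot 6 = \frac{5118}{29}$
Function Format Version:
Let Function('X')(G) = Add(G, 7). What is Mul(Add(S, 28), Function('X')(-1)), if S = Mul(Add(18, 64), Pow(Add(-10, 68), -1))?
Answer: Rational(5118, 29) ≈ 176.48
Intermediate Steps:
Function('X')(G) = Add(7, G)
S = Rational(41, 29) (S = Mul(82, Pow(58, -1)) = Mul(82, Rational(1, 58)) = Rational(41, 29) ≈ 1.4138)
Mul(Add(S, 28), Function('X')(-1)) = Mul(Add(Rational(41, 29), 28), Add(7, -1)) = Mul(Rational(853, 29), 6) = Rational(5118, 29)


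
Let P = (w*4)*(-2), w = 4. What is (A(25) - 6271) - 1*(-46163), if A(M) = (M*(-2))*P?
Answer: 41492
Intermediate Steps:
P = -32 (P = (4*4)*(-2) = 16*(-2) = -32)
A(M) = 64*M (A(M) = (M*(-2))*(-32) = -2*M*(-32) = 64*M)
(A(25) - 6271) - 1*(-46163) = (64*25 - 6271) - 1*(-46163) = (1600 - 6271) + 46163 = -4671 + 46163 = 41492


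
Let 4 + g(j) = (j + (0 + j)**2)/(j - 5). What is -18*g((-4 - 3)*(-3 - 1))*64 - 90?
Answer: -831510/23 ≈ -36153.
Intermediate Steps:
g(j) = -4 + (j + j**2)/(-5 + j) (g(j) = -4 + (j + (0 + j)**2)/(j - 5) = -4 + (j + j**2)/(-5 + j))
-18*g((-4 - 3)*(-3 - 1))*64 - 90 = -18*(20 + ((-4 - 3)*(-3 - 1))**2 - 3*(-4 - 3)*(-3 - 1))/(-5 + (-4 - 3)*(-3 - 1))*64 - 90 = -18*(20 + (-7*(-4))**2 - (-21)*(-4))/(-5 - 7*(-4))*64 - 90 = -18*(20 + 28**2 - 3*28)/(-5 + 28)*64 - 90 = -18*(20 + 784 - 84)/23*64 - 90 = -18*720/23*64 - 90 = -12960/23*64 - 90 = -829440/23 - 90 = -831510/23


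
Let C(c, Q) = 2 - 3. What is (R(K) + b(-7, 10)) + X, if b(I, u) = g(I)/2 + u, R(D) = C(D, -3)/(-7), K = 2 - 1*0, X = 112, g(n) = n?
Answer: 1661/14 ≈ 118.64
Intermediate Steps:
C(c, Q) = -1
K = 2 (K = 2 + 0 = 2)
R(D) = ⅐ (R(D) = -1/(-7) = -1*(-⅐) = ⅐)
b(I, u) = u + I/2 (b(I, u) = I/2 + u = u + I/2)
(R(K) + b(-7, 10)) + X = (⅐ + (10 + (½)*(-7))) + 112 = (⅐ + (10 - 7/2)) + 112 = (⅐ + 13/2) + 112 = 93/14 + 112 = 1661/14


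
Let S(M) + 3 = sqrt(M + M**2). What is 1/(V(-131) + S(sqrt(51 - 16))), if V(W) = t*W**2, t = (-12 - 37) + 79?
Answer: 1/(514827 + 35**(1/4)*sqrt(1 + sqrt(35))) ≈ 1.9424e-6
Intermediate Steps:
t = 30 (t = -49 + 79 = 30)
S(M) = -3 + sqrt(M + M**2)
V(W) = 30*W**2
1/(V(-131) + S(sqrt(51 - 16))) = 1/(30*(-131)**2 + (-3 + sqrt(sqrt(51 - 16)*(1 + sqrt(51 - 16))))) = 1/(30*17161 + (-3 + sqrt(sqrt(35)*(1 + sqrt(35))))) = 1/(514830 + (-3 + 35**(1/4)*sqrt(1 + sqrt(35)))) = 1/(514827 + 35**(1/4)*sqrt(1 + sqrt(35)))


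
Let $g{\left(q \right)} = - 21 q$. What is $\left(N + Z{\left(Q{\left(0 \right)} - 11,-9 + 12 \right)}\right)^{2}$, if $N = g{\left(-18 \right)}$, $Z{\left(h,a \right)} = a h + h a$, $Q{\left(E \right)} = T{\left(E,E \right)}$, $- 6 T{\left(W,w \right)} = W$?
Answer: $97344$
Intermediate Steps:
$T{\left(W,w \right)} = - \frac{W}{6}$
$Q{\left(E \right)} = - \frac{E}{6}$
$Z{\left(h,a \right)} = 2 a h$ ($Z{\left(h,a \right)} = a h + a h = 2 a h$)
$N = 378$ ($N = \left(-21\right) \left(-18\right) = 378$)
$\left(N + Z{\left(Q{\left(0 \right)} - 11,-9 + 12 \right)}\right)^{2} = \left(378 + 2 \left(-9 + 12\right) \left(\left(- \frac{1}{6}\right) 0 - 11\right)\right)^{2} = \left(378 + 2 \cdot 3 \left(0 - 11\right)\right)^{2} = \left(378 + 2 \cdot 3 \left(-11\right)\right)^{2} = \left(378 - 66\right)^{2} = 312^{2} = 97344$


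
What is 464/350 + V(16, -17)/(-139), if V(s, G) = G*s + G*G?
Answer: 29273/24325 ≈ 1.2034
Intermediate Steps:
V(s, G) = G² + G*s (V(s, G) = G*s + G² = G² + G*s)
464/350 + V(16, -17)/(-139) = 464/350 - 17*(-17 + 16)/(-139) = 464*(1/350) - 17*(-1)*(-1/139) = 232/175 + 17*(-1/139) = 232/175 - 17/139 = 29273/24325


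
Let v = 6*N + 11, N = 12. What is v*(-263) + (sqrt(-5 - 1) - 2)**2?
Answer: -21829 + (2 - I*sqrt(6))**2 ≈ -21831.0 - 9.798*I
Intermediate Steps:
v = 83 (v = 6*12 + 11 = 72 + 11 = 83)
v*(-263) + (sqrt(-5 - 1) - 2)**2 = 83*(-263) + (sqrt(-5 - 1) - 2)**2 = -21829 + (sqrt(-6) - 2)**2 = -21829 + (I*sqrt(6) - 2)**2 = -21829 + (-2 + I*sqrt(6))**2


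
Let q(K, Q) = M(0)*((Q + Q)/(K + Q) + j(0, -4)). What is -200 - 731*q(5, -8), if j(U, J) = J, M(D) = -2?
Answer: 5248/3 ≈ 1749.3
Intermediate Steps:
q(K, Q) = 8 - 4*Q/(K + Q) (q(K, Q) = -2*((Q + Q)/(K + Q) - 4) = -2*((2*Q)/(K + Q) - 4) = -2*(2*Q/(K + Q) - 4) = -2*(-4 + 2*Q/(K + Q)) = 8 - 4*Q/(K + Q))
-200 - 731*q(5, -8) = -200 - 2924*(-8 + 2*5)/(5 - 8) = -200 - 2924*(-8 + 10)/(-3) = -200 - 2924*(-1)*2/3 = -200 - 731*(-8/3) = -200 + 5848/3 = 5248/3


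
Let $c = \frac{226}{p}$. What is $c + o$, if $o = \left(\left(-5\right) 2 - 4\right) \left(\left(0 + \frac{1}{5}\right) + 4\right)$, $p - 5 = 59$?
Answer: $- \frac{8843}{160} \approx -55.269$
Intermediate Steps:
$p = 64$ ($p = 5 + 59 = 64$)
$c = \frac{113}{32}$ ($c = \frac{226}{64} = 226 \cdot \frac{1}{64} = \frac{113}{32} \approx 3.5313$)
$o = - \frac{294}{5}$ ($o = \left(-10 - 4\right) \left(\left(0 + \frac{1}{5}\right) + 4\right) = - 14 \left(\frac{1}{5} + 4\right) = \left(-14\right) \frac{21}{5} = - \frac{294}{5} \approx -58.8$)
$c + o = \frac{113}{32} - \frac{294}{5} = - \frac{8843}{160}$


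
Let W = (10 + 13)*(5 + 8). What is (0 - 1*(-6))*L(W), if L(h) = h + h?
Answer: 3588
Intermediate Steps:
W = 299 (W = 23*13 = 299)
L(h) = 2*h
(0 - 1*(-6))*L(W) = (0 - 1*(-6))*(2*299) = (0 + 6)*598 = 6*598 = 3588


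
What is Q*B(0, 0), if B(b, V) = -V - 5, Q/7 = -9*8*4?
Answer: 10080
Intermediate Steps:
Q = -2016 (Q = 7*(-9*8*4) = 7*(-72*4) = 7*(-288) = -2016)
B(b, V) = -5 - V
Q*B(0, 0) = -2016*(-5 - 1*0) = -2016*(-5 + 0) = -2016*(-5) = 10080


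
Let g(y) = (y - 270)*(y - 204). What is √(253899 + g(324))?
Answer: 3*√28931 ≈ 510.27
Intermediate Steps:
g(y) = (-270 + y)*(-204 + y)
√(253899 + g(324)) = √(253899 + (55080 + 324² - 474*324)) = √(253899 + (55080 + 104976 - 153576)) = √(253899 + 6480) = √260379 = 3*√28931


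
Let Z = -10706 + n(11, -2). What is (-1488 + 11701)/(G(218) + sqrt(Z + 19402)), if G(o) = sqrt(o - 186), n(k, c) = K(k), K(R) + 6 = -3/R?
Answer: 112343/(sqrt(1051457) + 44*sqrt(2)) ≈ 103.29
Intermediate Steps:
K(R) = -6 - 3/R
n(k, c) = -6 - 3/k
Z = -117835/11 (Z = -10706 + (-6 - 3/11) = -10706 - 69/11 = -117835/11 ≈ -10712.)
G(o) = sqrt(-186 + o)
(-1488 + 11701)/(G(218) + sqrt(Z + 19402)) = (-1488 + 11701)/(sqrt(-186 + 218) + sqrt(-117835/11 + 19402)) = 10213/(sqrt(32) + sqrt(95587/11)) = 10213/(4*sqrt(2) + sqrt(1051457)/11)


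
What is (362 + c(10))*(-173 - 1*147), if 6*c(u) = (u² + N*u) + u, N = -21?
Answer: -331520/3 ≈ -1.1051e+5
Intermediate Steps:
c(u) = -10*u/3 + u²/6 (c(u) = ((u² - 21*u) + u)/6 = (u² - 20*u)/6 = -10*u/3 + u²/6)
(362 + c(10))*(-173 - 1*147) = (362 + (⅙)*10*(-20 + 10))*(-173 - 1*147) = (362 + (⅙)*10*(-10))*(-173 - 147) = (362 - 50/3)*(-320) = (1036/3)*(-320) = -331520/3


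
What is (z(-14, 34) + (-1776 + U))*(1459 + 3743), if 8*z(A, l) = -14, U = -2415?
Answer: -43621371/2 ≈ -2.1811e+7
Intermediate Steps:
z(A, l) = -7/4 (z(A, l) = (1/8)*(-14) = -7/4)
(z(-14, 34) + (-1776 + U))*(1459 + 3743) = (-7/4 + (-1776 - 2415))*(1459 + 3743) = (-7/4 - 4191)*5202 = -16771/4*5202 = -43621371/2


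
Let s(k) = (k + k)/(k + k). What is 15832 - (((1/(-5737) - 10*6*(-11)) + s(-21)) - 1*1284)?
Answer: 94402336/5737 ≈ 16455.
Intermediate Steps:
s(k) = 1 (s(k) = (2*k)/((2*k)) = (2*k)*(1/(2*k)) = 1)
15832 - (((1/(-5737) - 10*6*(-11)) + s(-21)) - 1*1284) = 15832 - (((1/(-5737) - 10*6*(-11)) + 1) - 1*1284) = 15832 - (((-1/5737 - 60*(-11)) + 1) - 1284) = 15832 - (((-1/5737 + 660) + 1) - 1284) = 15832 - ((3786419/5737 + 1) - 1284) = 15832 - (3792156/5737 - 1284) = 15832 - 1*(-3574152/5737) = 15832 + 3574152/5737 = 94402336/5737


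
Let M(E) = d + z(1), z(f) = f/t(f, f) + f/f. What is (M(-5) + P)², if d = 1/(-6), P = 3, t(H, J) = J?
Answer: 841/36 ≈ 23.361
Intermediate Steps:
d = -⅙ ≈ -0.16667
z(f) = 2 (z(f) = f/f + f/f = 1 + 1 = 2)
M(E) = 11/6 (M(E) = -⅙ + 2 = 11/6)
(M(-5) + P)² = (11/6 + 3)² = (29/6)² = 841/36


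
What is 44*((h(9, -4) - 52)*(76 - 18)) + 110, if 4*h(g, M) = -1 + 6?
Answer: -129404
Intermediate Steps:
h(g, M) = 5/4 (h(g, M) = (-1 + 6)/4 = (¼)*5 = 5/4)
44*((h(9, -4) - 52)*(76 - 18)) + 110 = 44*((5/4 - 52)*(76 - 18)) + 110 = 44*(-203/4*58) + 110 = 44*(-5887/2) + 110 = -129514 + 110 = -129404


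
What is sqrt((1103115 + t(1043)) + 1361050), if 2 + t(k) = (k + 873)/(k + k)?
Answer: sqrt(2680638254581)/1043 ≈ 1569.8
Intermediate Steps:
t(k) = -2 + (873 + k)/(2*k) (t(k) = -2 + (k + 873)/(k + k) = -2 + (873 + k)/((2*k)) = -2 + (873 + k)*(1/(2*k)) = -2 + (873 + k)/(2*k))
sqrt((1103115 + t(1043)) + 1361050) = sqrt((1103115 + (3/2)*(291 - 1*1043)/1043) + 1361050) = sqrt((1103115 + (3/2)*(1/1043)*(291 - 1043)) + 1361050) = sqrt((1103115 + (3/2)*(1/1043)*(-752)) + 1361050) = sqrt((1103115 - 1128/1043) + 1361050) = sqrt(1150547817/1043 + 1361050) = sqrt(2570122967/1043) = sqrt(2680638254581)/1043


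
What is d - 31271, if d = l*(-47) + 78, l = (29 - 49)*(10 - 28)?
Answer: -48113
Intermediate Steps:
l = 360 (l = -20*(-18) = 360)
d = -16842 (d = 360*(-47) + 78 = -16920 + 78 = -16842)
d - 31271 = -16842 - 31271 = -48113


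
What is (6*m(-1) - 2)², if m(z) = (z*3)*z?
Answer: 256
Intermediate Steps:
m(z) = 3*z² (m(z) = (3*z)*z = 3*z²)
(6*m(-1) - 2)² = (6*(3*(-1)²) - 2)² = (6*(3*1) - 2)² = (6*3 - 2)² = (18 - 2)² = 16² = 256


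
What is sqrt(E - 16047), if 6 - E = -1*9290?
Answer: I*sqrt(6751) ≈ 82.164*I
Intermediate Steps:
E = 9296 (E = 6 - (-1)*9290 = 6 - 1*(-9290) = 6 + 9290 = 9296)
sqrt(E - 16047) = sqrt(9296 - 16047) = sqrt(-6751) = I*sqrt(6751)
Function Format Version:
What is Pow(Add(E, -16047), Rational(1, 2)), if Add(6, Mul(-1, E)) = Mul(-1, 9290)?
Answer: Mul(I, Pow(6751, Rational(1, 2))) ≈ Mul(82.164, I)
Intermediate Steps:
E = 9296 (E = Add(6, Mul(-1, Mul(-1, 9290))) = Add(6, Mul(-1, -9290)) = Add(6, 9290) = 9296)
Pow(Add(E, -16047), Rational(1, 2)) = Pow(Add(9296, -16047), Rational(1, 2)) = Pow(-6751, Rational(1, 2)) = Mul(I, Pow(6751, Rational(1, 2)))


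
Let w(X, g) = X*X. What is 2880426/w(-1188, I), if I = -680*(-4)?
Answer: 480071/235224 ≈ 2.0409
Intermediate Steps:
I = 2720
w(X, g) = X²
2880426/w(-1188, I) = 2880426/((-1188)²) = 2880426/1411344 = 2880426*(1/1411344) = 480071/235224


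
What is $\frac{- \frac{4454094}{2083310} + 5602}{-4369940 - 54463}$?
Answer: $- \frac{5833124263}{4608701506965} \approx -0.0012657$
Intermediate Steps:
$\frac{- \frac{4454094}{2083310} + 5602}{-4369940 - 54463} = \frac{\left(-4454094\right) \frac{1}{2083310} + 5602}{-4424403} = \left(- \frac{2227047}{1041655} + 5602\right) \left(- \frac{1}{4424403}\right) = \frac{5833124263}{1041655} \left(- \frac{1}{4424403}\right) = - \frac{5833124263}{4608701506965}$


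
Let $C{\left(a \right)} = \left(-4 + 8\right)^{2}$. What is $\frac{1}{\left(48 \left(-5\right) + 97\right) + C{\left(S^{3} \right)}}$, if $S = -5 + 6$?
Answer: $- \frac{1}{127} \approx -0.007874$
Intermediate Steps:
$S = 1$
$C{\left(a \right)} = 16$ ($C{\left(a \right)} = 4^{2} = 16$)
$\frac{1}{\left(48 \left(-5\right) + 97\right) + C{\left(S^{3} \right)}} = \frac{1}{\left(48 \left(-5\right) + 97\right) + 16} = \frac{1}{\left(-240 + 97\right) + 16} = \frac{1}{-143 + 16} = \frac{1}{-127} = - \frac{1}{127}$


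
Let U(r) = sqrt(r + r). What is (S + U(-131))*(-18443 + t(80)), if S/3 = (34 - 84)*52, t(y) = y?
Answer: 143231400 - 18363*I*sqrt(262) ≈ 1.4323e+8 - 2.9723e+5*I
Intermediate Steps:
U(r) = sqrt(2)*sqrt(r) (U(r) = sqrt(2*r) = sqrt(2)*sqrt(r))
S = -7800 (S = 3*((34 - 84)*52) = 3*(-50*52) = 3*(-2600) = -7800)
(S + U(-131))*(-18443 + t(80)) = (-7800 + sqrt(2)*sqrt(-131))*(-18443 + 80) = (-7800 + sqrt(2)*(I*sqrt(131)))*(-18363) = (-7800 + I*sqrt(262))*(-18363) = 143231400 - 18363*I*sqrt(262)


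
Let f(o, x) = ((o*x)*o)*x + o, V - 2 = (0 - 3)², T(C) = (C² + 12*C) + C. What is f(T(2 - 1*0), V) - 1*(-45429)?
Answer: 154359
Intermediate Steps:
T(C) = C² + 13*C
V = 11 (V = 2 + (0 - 3)² = 2 + (-3)² = 2 + 9 = 11)
f(o, x) = o + o²*x² (f(o, x) = (x*o²)*x + o = o²*x² + o = o + o²*x²)
f(T(2 - 1*0), V) - 1*(-45429) = ((2 - 1*0)*(13 + (2 - 1*0)))*(1 + ((2 - 1*0)*(13 + (2 - 1*0)))*11²) - 1*(-45429) = ((2 + 0)*(13 + (2 + 0)))*(1 + ((2 + 0)*(13 + (2 + 0)))*121) + 45429 = (2*(13 + 2))*(1 + (2*(13 + 2))*121) + 45429 = (2*15)*(1 + (2*15)*121) + 45429 = 30*(1 + 30*121) + 45429 = 30*(1 + 3630) + 45429 = 30*3631 + 45429 = 108930 + 45429 = 154359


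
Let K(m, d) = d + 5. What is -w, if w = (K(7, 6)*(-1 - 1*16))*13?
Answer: 2431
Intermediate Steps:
K(m, d) = 5 + d
w = -2431 (w = ((5 + 6)*(-1 - 1*16))*13 = (11*(-1 - 16))*13 = (11*(-17))*13 = -187*13 = -2431)
-w = -1*(-2431) = 2431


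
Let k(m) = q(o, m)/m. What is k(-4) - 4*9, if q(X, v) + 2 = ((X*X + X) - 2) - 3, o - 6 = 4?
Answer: -247/4 ≈ -61.750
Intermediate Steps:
o = 10 (o = 6 + 4 = 10)
q(X, v) = -7 + X + X² (q(X, v) = -2 + (((X*X + X) - 2) - 3) = -2 + (((X² + X) - 2) - 3) = -2 + (((X + X²) - 2) - 3) = -2 + ((-2 + X + X²) - 3) = -2 + (-5 + X + X²) = -7 + X + X²)
k(m) = 103/m (k(m) = (-7 + 10 + 10²)/m = (-7 + 10 + 100)/m = 103/m)
k(-4) - 4*9 = 103/(-4) - 4*9 = 103*(-¼) - 36 = -103/4 - 36 = -247/4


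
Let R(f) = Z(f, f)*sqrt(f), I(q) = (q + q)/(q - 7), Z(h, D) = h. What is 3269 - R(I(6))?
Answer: 3269 + 24*I*sqrt(3) ≈ 3269.0 + 41.569*I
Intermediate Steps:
I(q) = 2*q/(-7 + q) (I(q) = (2*q)/(-7 + q) = 2*q/(-7 + q))
R(f) = f**(3/2) (R(f) = f*sqrt(f) = f**(3/2))
3269 - R(I(6)) = 3269 - (2*6/(-7 + 6))**(3/2) = 3269 - (2*6/(-1))**(3/2) = 3269 - (2*6*(-1))**(3/2) = 3269 - (-12)**(3/2) = 3269 - (-24)*I*sqrt(3) = 3269 + 24*I*sqrt(3)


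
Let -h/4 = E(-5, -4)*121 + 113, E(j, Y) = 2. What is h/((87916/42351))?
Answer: -15034605/21979 ≈ -684.04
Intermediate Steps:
h = -1420 (h = -4*(2*121 + 113) = -4*(242 + 113) = -4*355 = -1420)
h/((87916/42351)) = -1420/(87916/42351) = -1420/(87916*(1/42351)) = -1420/87916/42351 = -1420*42351/87916 = -15034605/21979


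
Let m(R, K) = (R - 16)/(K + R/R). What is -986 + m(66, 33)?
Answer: -16737/17 ≈ -984.53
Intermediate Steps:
m(R, K) = (-16 + R)/(1 + K) (m(R, K) = (-16 + R)/(K + 1) = (-16 + R)/(1 + K))
-986 + m(66, 33) = -986 + (-16 + 66)/(1 + 33) = -986 + 50/34 = -986 + (1/34)*50 = -986 + 25/17 = -16737/17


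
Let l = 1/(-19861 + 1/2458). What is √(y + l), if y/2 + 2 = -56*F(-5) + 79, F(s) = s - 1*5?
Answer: 4*√189764683435636410/48818337 ≈ 35.693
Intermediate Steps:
F(s) = -5 + s (F(s) = s - 5 = -5 + s)
y = 1274 (y = -4 + 2*(-56*(-5 - 5) + 79) = -4 + 2*(-56*(-10) + 79) = -4 + 2*(560 + 79) = -4 + 2*639 = -4 + 1278 = 1274)
l = -2458/48818337 (l = 1/(-19861 + 1/2458) = 1/(-48818337/2458) = -2458/48818337 ≈ -5.0350e-5)
√(y + l) = √(1274 - 2458/48818337) = √(62194558880/48818337) = 4*√189764683435636410/48818337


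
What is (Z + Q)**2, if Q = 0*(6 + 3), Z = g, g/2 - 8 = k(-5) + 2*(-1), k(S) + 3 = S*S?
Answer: 3136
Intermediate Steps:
k(S) = -3 + S**2 (k(S) = -3 + S*S = -3 + S**2)
g = 56 (g = 16 + 2*((-3 + (-5)**2) + 2*(-1)) = 16 + 2*((-3 + 25) - 2) = 16 + 2*(22 - 2) = 16 + 2*20 = 16 + 40 = 56)
Z = 56
Q = 0 (Q = 0*9 = 0)
(Z + Q)**2 = (56 + 0)**2 = 56**2 = 3136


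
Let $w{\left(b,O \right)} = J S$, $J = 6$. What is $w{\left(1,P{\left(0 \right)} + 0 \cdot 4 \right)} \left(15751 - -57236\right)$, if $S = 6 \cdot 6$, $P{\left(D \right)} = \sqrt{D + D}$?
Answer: $15765192$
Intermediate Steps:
$P{\left(D \right)} = \sqrt{2} \sqrt{D}$ ($P{\left(D \right)} = \sqrt{2 D} = \sqrt{2} \sqrt{D}$)
$S = 36$
$w{\left(b,O \right)} = 216$ ($w{\left(b,O \right)} = 6 \cdot 36 = 216$)
$w{\left(1,P{\left(0 \right)} + 0 \cdot 4 \right)} \left(15751 - -57236\right) = 216 \left(15751 - -57236\right) = 216 \left(15751 + 57236\right) = 216 \cdot 72987 = 15765192$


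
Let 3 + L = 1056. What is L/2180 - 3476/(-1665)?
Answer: 373237/145188 ≈ 2.5707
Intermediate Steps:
L = 1053 (L = -3 + 1056 = 1053)
L/2180 - 3476/(-1665) = 1053/2180 - 3476/(-1665) = 1053*(1/2180) - 3476*(-1/1665) = 1053/2180 + 3476/1665 = 373237/145188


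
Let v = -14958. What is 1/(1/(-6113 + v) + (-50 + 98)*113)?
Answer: 21071/114289103 ≈ 0.00018437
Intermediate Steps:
1/(1/(-6113 + v) + (-50 + 98)*113) = 1/(1/(-6113 - 14958) + (-50 + 98)*113) = 1/(1/(-21071) + 48*113) = 1/(-1/21071 + 5424) = 1/(114289103/21071) = 21071/114289103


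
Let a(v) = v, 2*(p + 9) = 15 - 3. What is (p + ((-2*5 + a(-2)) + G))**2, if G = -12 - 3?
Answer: 900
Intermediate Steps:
p = -3 (p = -9 + (15 - 3)/2 = -9 + (1/2)*12 = -9 + 6 = -3)
G = -15
(p + ((-2*5 + a(-2)) + G))**2 = (-3 + ((-2*5 - 2) - 15))**2 = (-3 + ((-10 - 2) - 15))**2 = (-3 + (-12 - 15))**2 = (-3 - 27)**2 = (-30)**2 = 900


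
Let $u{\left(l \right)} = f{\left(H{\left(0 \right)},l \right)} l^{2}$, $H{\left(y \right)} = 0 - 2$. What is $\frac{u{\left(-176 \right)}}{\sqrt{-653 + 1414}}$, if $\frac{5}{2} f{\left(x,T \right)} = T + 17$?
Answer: $- \frac{9850368 \sqrt{761}}{3805} \approx -71415.0$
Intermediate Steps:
$H{\left(y \right)} = -2$ ($H{\left(y \right)} = 0 - 2 = -2$)
$f{\left(x,T \right)} = \frac{34}{5} + \frac{2 T}{5}$ ($f{\left(x,T \right)} = \frac{2 \left(T + 17\right)}{5} = \frac{2 \left(17 + T\right)}{5} = \frac{34}{5} + \frac{2 T}{5}$)
$u{\left(l \right)} = l^{2} \left(\frac{34}{5} + \frac{2 l}{5}\right)$ ($u{\left(l \right)} = \left(\frac{34}{5} + \frac{2 l}{5}\right) l^{2} = l^{2} \left(\frac{34}{5} + \frac{2 l}{5}\right)$)
$\frac{u{\left(-176 \right)}}{\sqrt{-653 + 1414}} = \frac{\frac{2}{5} \left(-176\right)^{2} \left(17 - 176\right)}{\sqrt{-653 + 1414}} = \frac{\frac{2}{5} \cdot 30976 \left(-159\right)}{\sqrt{761}} = - \frac{9850368 \frac{\sqrt{761}}{761}}{5} = - \frac{9850368 \sqrt{761}}{3805}$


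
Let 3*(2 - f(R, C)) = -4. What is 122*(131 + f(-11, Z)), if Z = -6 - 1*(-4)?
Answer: 49166/3 ≈ 16389.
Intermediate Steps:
Z = -2 (Z = -6 + 4 = -2)
f(R, C) = 10/3 (f(R, C) = 2 - ⅓*(-4) = 2 + 4/3 = 10/3)
122*(131 + f(-11, Z)) = 122*(131 + 10/3) = 122*(403/3) = 49166/3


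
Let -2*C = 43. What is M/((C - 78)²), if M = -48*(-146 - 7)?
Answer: 29376/39601 ≈ 0.74180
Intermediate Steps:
C = -43/2 (C = -½*43 = -43/2 ≈ -21.500)
M = 7344 (M = -48*(-153) = 7344)
M/((C - 78)²) = 7344/((-43/2 - 78)²) = 7344/((-199/2)²) = 7344/(39601/4) = 7344*(4/39601) = 29376/39601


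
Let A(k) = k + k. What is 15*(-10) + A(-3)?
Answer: -156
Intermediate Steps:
A(k) = 2*k
15*(-10) + A(-3) = 15*(-10) + 2*(-3) = -150 - 6 = -156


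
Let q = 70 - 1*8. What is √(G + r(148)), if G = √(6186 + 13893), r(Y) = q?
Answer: √(62 + 3*√2231) ≈ 14.272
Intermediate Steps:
q = 62 (q = 70 - 8 = 62)
r(Y) = 62
G = 3*√2231 (G = √20079 = 3*√2231 ≈ 141.70)
√(G + r(148)) = √(3*√2231 + 62) = √(62 + 3*√2231)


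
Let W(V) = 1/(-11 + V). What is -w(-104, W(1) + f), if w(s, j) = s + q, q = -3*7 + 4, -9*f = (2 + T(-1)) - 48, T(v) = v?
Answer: 121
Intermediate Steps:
f = 47/9 (f = -((2 - 1) - 48)/9 = -(1 - 48)/9 = -1/9*(-47) = 47/9 ≈ 5.2222)
q = -17 (q = -21 + 4 = -17)
w(s, j) = -17 + s (w(s, j) = s - 17 = -17 + s)
-w(-104, W(1) + f) = -(-17 - 104) = -1*(-121) = 121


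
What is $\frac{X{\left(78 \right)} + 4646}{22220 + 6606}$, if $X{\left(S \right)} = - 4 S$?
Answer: $\frac{2167}{14413} \approx 0.15035$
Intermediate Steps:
$\frac{X{\left(78 \right)} + 4646}{22220 + 6606} = \frac{\left(-4\right) 78 + 4646}{22220 + 6606} = \frac{-312 + 4646}{28826} = 4334 \cdot \frac{1}{28826} = \frac{2167}{14413}$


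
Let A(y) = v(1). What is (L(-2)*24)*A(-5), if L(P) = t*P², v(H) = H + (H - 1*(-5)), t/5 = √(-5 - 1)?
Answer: 3360*I*√6 ≈ 8230.3*I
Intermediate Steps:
t = 5*I*√6 (t = 5*√(-5 - 1) = 5*√(-6) = 5*(I*√6) = 5*I*√6 ≈ 12.247*I)
v(H) = 5 + 2*H (v(H) = H + (H + 5) = H + (5 + H) = 5 + 2*H)
L(P) = 5*I*√6*P² (L(P) = (5*I*√6)*P² = 5*I*√6*P²)
A(y) = 7 (A(y) = 5 + 2*1 = 5 + 2 = 7)
(L(-2)*24)*A(-5) = ((5*I*√6*(-2)²)*24)*7 = ((5*I*√6*4)*24)*7 = ((20*I*√6)*24)*7 = (480*I*√6)*7 = 3360*I*√6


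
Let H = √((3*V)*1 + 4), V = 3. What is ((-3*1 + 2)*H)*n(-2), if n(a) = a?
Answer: 2*√13 ≈ 7.2111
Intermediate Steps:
H = √13 (H = √((3*3)*1 + 4) = √(9*1 + 4) = √(9 + 4) = √13 ≈ 3.6056)
((-3*1 + 2)*H)*n(-2) = ((-3*1 + 2)*√13)*(-2) = ((-3 + 2)*√13)*(-2) = -√13*(-2) = 2*√13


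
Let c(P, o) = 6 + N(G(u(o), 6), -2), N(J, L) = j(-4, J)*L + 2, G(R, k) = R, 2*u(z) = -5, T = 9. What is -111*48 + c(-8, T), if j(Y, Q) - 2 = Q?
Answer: -5319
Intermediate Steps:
u(z) = -5/2 (u(z) = (1/2)*(-5) = -5/2)
j(Y, Q) = 2 + Q
N(J, L) = 2 + L*(2 + J) (N(J, L) = (2 + J)*L + 2 = L*(2 + J) + 2 = 2 + L*(2 + J))
c(P, o) = 9 (c(P, o) = 6 + (2 - 2*(2 - 5/2)) = 6 + (2 - 2*(-1/2)) = 6 + (2 + 1) = 6 + 3 = 9)
-111*48 + c(-8, T) = -111*48 + 9 = -5328 + 9 = -5319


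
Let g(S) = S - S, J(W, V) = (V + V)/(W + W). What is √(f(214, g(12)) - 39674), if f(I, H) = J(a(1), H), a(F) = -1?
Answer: I*√39674 ≈ 199.18*I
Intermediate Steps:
J(W, V) = V/W (J(W, V) = (2*V)/((2*W)) = (2*V)*(1/(2*W)) = V/W)
g(S) = 0
f(I, H) = -H (f(I, H) = H/(-1) = H*(-1) = -H)
√(f(214, g(12)) - 39674) = √(-1*0 - 39674) = √(0 - 39674) = √(-39674) = I*√39674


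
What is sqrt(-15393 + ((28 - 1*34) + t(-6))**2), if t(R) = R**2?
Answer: I*sqrt(14493) ≈ 120.39*I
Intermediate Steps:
sqrt(-15393 + ((28 - 1*34) + t(-6))**2) = sqrt(-15393 + ((28 - 1*34) + (-6)**2)**2) = sqrt(-15393 + ((28 - 34) + 36)**2) = sqrt(-15393 + (-6 + 36)**2) = sqrt(-15393 + 30**2) = sqrt(-15393 + 900) = sqrt(-14493) = I*sqrt(14493)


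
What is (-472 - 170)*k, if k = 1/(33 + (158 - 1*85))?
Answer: -321/53 ≈ -6.0566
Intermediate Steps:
k = 1/106 (k = 1/(33 + (158 - 85)) = 1/(33 + 73) = 1/106 ≈ 0.0094340)
(-472 - 170)*k = (-472 - 170)*(1/106) = -642*1/106 = -321/53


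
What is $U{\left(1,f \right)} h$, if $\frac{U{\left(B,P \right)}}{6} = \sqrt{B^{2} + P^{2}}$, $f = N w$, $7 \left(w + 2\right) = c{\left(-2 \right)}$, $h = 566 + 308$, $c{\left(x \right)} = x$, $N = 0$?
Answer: $5244$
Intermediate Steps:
$h = 874$
$w = - \frac{16}{7}$ ($w = -2 + \frac{1}{7} \left(-2\right) = -2 - \frac{2}{7} = - \frac{16}{7} \approx -2.2857$)
$f = 0$ ($f = 0 \left(- \frac{16}{7}\right) = 0$)
$U{\left(B,P \right)} = 6 \sqrt{B^{2} + P^{2}}$
$U{\left(1,f \right)} h = 6 \sqrt{1^{2} + 0^{2}} \cdot 874 = 6 \sqrt{1 + 0} \cdot 874 = 6 \sqrt{1} \cdot 874 = 6 \cdot 1 \cdot 874 = 6 \cdot 874 = 5244$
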